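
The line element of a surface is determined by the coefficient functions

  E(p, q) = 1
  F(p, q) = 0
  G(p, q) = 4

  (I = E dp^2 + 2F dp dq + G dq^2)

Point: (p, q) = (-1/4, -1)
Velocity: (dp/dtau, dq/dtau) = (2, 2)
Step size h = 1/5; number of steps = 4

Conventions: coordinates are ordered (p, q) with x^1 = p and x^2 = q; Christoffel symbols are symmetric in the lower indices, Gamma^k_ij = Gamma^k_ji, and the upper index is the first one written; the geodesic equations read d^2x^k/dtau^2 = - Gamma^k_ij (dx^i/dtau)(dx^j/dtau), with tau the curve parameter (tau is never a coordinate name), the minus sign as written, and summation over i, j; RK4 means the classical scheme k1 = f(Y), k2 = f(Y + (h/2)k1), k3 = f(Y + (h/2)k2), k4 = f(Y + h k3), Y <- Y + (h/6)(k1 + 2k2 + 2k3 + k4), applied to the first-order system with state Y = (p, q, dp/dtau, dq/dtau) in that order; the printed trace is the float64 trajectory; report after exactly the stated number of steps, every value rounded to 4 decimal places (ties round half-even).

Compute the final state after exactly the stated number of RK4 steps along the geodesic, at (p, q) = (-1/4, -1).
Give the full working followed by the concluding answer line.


f(Y) = (dp/dtau, dq/dtau, -Gamma^p_ij Y'^i Y'^j, -Gamma^q_ij Y'^i Y'^j) with the Gammas evaluated at the stage position; h = 0.200000; intermediate values shown to 6 dp
step 0: p = -0.2500, q = -1.0000, dp/dtau = 2.0000, dq/dtau = 2.0000
step 1:
  k1: at (p, q) = (-0.250000, -1.000000), (dp/dtau, dq/dtau) = (2.000000, 2.000000); Gamma_ppp = 0.000000, Gamma_ppq = 0.000000, Gamma_pqq = 0.000000, Gamma_qpp = 0.000000, Gamma_qpq = 0.000000, Gamma_qqq = 0.000000; k1 = (2.000000, 2.000000, 0.000000, 0.000000)
  k2: at (p, q) = (-0.050000, -0.800000), (dp/dtau, dq/dtau) = (2.000000, 2.000000); Gamma_ppp = 0.000000, Gamma_ppq = 0.000000, Gamma_pqq = 0.000000, Gamma_qpp = 0.000000, Gamma_qpq = 0.000000, Gamma_qqq = 0.000000; k2 = (2.000000, 2.000000, 0.000000, 0.000000)
  k3: at (p, q) = (-0.050000, -0.800000), (dp/dtau, dq/dtau) = (2.000000, 2.000000); Gamma_ppp = 0.000000, Gamma_ppq = 0.000000, Gamma_pqq = 0.000000, Gamma_qpp = 0.000000, Gamma_qpq = 0.000000, Gamma_qqq = 0.000000; k3 = (2.000000, 2.000000, 0.000000, 0.000000)
  k4: at (p, q) = (0.150000, -0.600000), (dp/dtau, dq/dtau) = (2.000000, 2.000000); Gamma_ppp = 0.000000, Gamma_ppq = 0.000000, Gamma_pqq = 0.000000, Gamma_qpp = 0.000000, Gamma_qpq = 0.000000, Gamma_qqq = 0.000000; k4 = (2.000000, 2.000000, 0.000000, 0.000000)
  Y <- Y + (h/6)(k1 + 2k2 + 2k3 + k4): p = 0.1500, q = -0.6000, dp/dtau = 2.0000, dq/dtau = 2.0000
step 2:
  k1: at (p, q) = (0.150000, -0.600000), (dp/dtau, dq/dtau) = (2.000000, 2.000000); Gamma_ppp = 0.000000, Gamma_ppq = 0.000000, Gamma_pqq = 0.000000, Gamma_qpp = 0.000000, Gamma_qpq = 0.000000, Gamma_qqq = 0.000000; k1 = (2.000000, 2.000000, 0.000000, 0.000000)
  k2: at (p, q) = (0.350000, -0.400000), (dp/dtau, dq/dtau) = (2.000000, 2.000000); Gamma_ppp = 0.000000, Gamma_ppq = 0.000000, Gamma_pqq = 0.000000, Gamma_qpp = 0.000000, Gamma_qpq = 0.000000, Gamma_qqq = 0.000000; k2 = (2.000000, 2.000000, 0.000000, 0.000000)
  k3: at (p, q) = (0.350000, -0.400000), (dp/dtau, dq/dtau) = (2.000000, 2.000000); Gamma_ppp = 0.000000, Gamma_ppq = 0.000000, Gamma_pqq = 0.000000, Gamma_qpp = 0.000000, Gamma_qpq = 0.000000, Gamma_qqq = 0.000000; k3 = (2.000000, 2.000000, 0.000000, 0.000000)
  k4: at (p, q) = (0.550000, -0.200000), (dp/dtau, dq/dtau) = (2.000000, 2.000000); Gamma_ppp = 0.000000, Gamma_ppq = 0.000000, Gamma_pqq = 0.000000, Gamma_qpp = 0.000000, Gamma_qpq = 0.000000, Gamma_qqq = 0.000000; k4 = (2.000000, 2.000000, 0.000000, 0.000000)
  Y <- Y + (h/6)(k1 + 2k2 + 2k3 + k4): p = 0.5500, q = -0.2000, dp/dtau = 2.0000, dq/dtau = 2.0000
step 3:
  k1: at (p, q) = (0.550000, -0.200000), (dp/dtau, dq/dtau) = (2.000000, 2.000000); Gamma_ppp = 0.000000, Gamma_ppq = 0.000000, Gamma_pqq = 0.000000, Gamma_qpp = 0.000000, Gamma_qpq = 0.000000, Gamma_qqq = 0.000000; k1 = (2.000000, 2.000000, 0.000000, 0.000000)
  k2: at (p, q) = (0.750000, 0.000000), (dp/dtau, dq/dtau) = (2.000000, 2.000000); Gamma_ppp = 0.000000, Gamma_ppq = 0.000000, Gamma_pqq = 0.000000, Gamma_qpp = 0.000000, Gamma_qpq = 0.000000, Gamma_qqq = 0.000000; k2 = (2.000000, 2.000000, 0.000000, 0.000000)
  k3: at (p, q) = (0.750000, 0.000000), (dp/dtau, dq/dtau) = (2.000000, 2.000000); Gamma_ppp = 0.000000, Gamma_ppq = 0.000000, Gamma_pqq = 0.000000, Gamma_qpp = 0.000000, Gamma_qpq = 0.000000, Gamma_qqq = 0.000000; k3 = (2.000000, 2.000000, 0.000000, 0.000000)
  k4: at (p, q) = (0.950000, 0.200000), (dp/dtau, dq/dtau) = (2.000000, 2.000000); Gamma_ppp = 0.000000, Gamma_ppq = 0.000000, Gamma_pqq = 0.000000, Gamma_qpp = 0.000000, Gamma_qpq = 0.000000, Gamma_qqq = 0.000000; k4 = (2.000000, 2.000000, 0.000000, 0.000000)
  Y <- Y + (h/6)(k1 + 2k2 + 2k3 + k4): p = 0.9500, q = 0.2000, dp/dtau = 2.0000, dq/dtau = 2.0000
step 4:
  k1: at (p, q) = (0.950000, 0.200000), (dp/dtau, dq/dtau) = (2.000000, 2.000000); Gamma_ppp = 0.000000, Gamma_ppq = 0.000000, Gamma_pqq = 0.000000, Gamma_qpp = 0.000000, Gamma_qpq = 0.000000, Gamma_qqq = 0.000000; k1 = (2.000000, 2.000000, 0.000000, 0.000000)
  k2: at (p, q) = (1.150000, 0.400000), (dp/dtau, dq/dtau) = (2.000000, 2.000000); Gamma_ppp = 0.000000, Gamma_ppq = 0.000000, Gamma_pqq = 0.000000, Gamma_qpp = 0.000000, Gamma_qpq = 0.000000, Gamma_qqq = 0.000000; k2 = (2.000000, 2.000000, 0.000000, 0.000000)
  k3: at (p, q) = (1.150000, 0.400000), (dp/dtau, dq/dtau) = (2.000000, 2.000000); Gamma_ppp = 0.000000, Gamma_ppq = 0.000000, Gamma_pqq = 0.000000, Gamma_qpp = 0.000000, Gamma_qpq = 0.000000, Gamma_qqq = 0.000000; k3 = (2.000000, 2.000000, 0.000000, 0.000000)
  k4: at (p, q) = (1.350000, 0.600000), (dp/dtau, dq/dtau) = (2.000000, 2.000000); Gamma_ppp = 0.000000, Gamma_ppq = 0.000000, Gamma_pqq = 0.000000, Gamma_qpp = 0.000000, Gamma_qpq = 0.000000, Gamma_qqq = 0.000000; k4 = (2.000000, 2.000000, 0.000000, 0.000000)
  Y <- Y + (h/6)(k1 + 2k2 + 2k3 + k4): p = 1.3500, q = 0.6000, dp/dtau = 2.0000, dq/dtau = 2.0000

Answer: p = 1.3500, q = 0.6000, dp/dtau = 2.0000, dq/dtau = 2.0000


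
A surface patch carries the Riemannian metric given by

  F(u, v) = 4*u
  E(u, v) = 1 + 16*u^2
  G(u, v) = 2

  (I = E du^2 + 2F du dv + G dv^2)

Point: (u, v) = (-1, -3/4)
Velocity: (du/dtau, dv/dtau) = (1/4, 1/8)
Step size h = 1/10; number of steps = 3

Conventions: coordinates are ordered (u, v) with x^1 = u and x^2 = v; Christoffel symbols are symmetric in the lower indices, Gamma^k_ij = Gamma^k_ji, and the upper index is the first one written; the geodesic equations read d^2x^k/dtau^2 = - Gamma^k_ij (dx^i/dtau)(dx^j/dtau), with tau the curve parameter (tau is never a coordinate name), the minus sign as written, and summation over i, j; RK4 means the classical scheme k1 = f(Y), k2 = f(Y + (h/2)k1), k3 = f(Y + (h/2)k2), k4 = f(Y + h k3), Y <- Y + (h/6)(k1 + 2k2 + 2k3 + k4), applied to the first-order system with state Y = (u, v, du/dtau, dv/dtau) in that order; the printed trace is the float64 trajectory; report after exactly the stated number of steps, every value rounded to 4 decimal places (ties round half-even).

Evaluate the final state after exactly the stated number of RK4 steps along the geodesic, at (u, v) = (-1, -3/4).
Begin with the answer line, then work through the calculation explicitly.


Answer: u = -0.9223, v = -0.7132, du/dtau = 0.2684, dv/dtau = 0.1202

f(Y) = (du/dtau, dv/dtau, -Gamma^u_ij Y'^i Y'^j, -Gamma^v_ij Y'^i Y'^j) with the Gammas evaluated at the stage position; h = 0.100000; intermediate values shown to 6 dp
step 0: u = -1.0000, v = -0.7500, du/dtau = 0.2500, dv/dtau = 0.1250
step 1:
  k1: at (u, v) = (-1.000000, -0.750000), (du/dtau, dv/dtau) = (0.250000, 0.125000); Gamma_uuu = -0.888889, Gamma_uuv = 0.000000, Gamma_uvv = 0.000000, Gamma_vuu = 0.222222, Gamma_vuv = 0.000000, Gamma_vvv = 0.000000; k1 = (0.250000, 0.125000, 0.055556, -0.013889)
  k2: at (u, v) = (-0.987500, -0.743750), (du/dtau, dv/dtau) = (0.252778, 0.124306); Gamma_uuu = -0.897600, Gamma_uuv = 0.000000, Gamma_uvv = 0.000000, Gamma_vuu = 0.227240, Gamma_vuv = 0.000000, Gamma_vvv = 0.000000; k2 = (0.252778, 0.124306, 0.057354, -0.014520)
  k3: at (u, v) = (-0.987361, -0.743785), (du/dtau, dv/dtau) = (0.252868, 0.124274); Gamma_uuu = -0.897697, Gamma_uuv = 0.000000, Gamma_uvv = 0.000000, Gamma_vuu = 0.227297, Gamma_vuv = 0.000000, Gamma_vvv = 0.000000; k3 = (0.252868, 0.124274, 0.057401, -0.014534)
  k4: at (u, v) = (-0.974713, -0.737573), (du/dtau, dv/dtau) = (0.255740, 0.123547); Gamma_uuu = -0.906654, Gamma_uuv = 0.000000, Gamma_uvv = 0.000000, Gamma_vuu = 0.232544, Gamma_vuv = 0.000000, Gamma_vvv = 0.000000; k4 = (0.255740, 0.123547, 0.059298, -0.015209)
  Y <- Y + (h/6)(k1 + 2k2 + 2k3 + k4): u = -0.9747, v = -0.7376, du/dtau = 0.2557, dv/dtau = 0.1235
step 2:
  k1: at (u, v) = (-0.974716, -0.737572), (du/dtau, dv/dtau) = (0.255739, 0.123547); Gamma_uuu = -0.906652, Gamma_uuv = 0.000000, Gamma_uvv = 0.000000, Gamma_vuu = 0.232543, Gamma_vuv = 0.000000, Gamma_vvv = 0.000000; k1 = (0.255739, 0.123547, 0.059297, -0.015209)
  k2: at (u, v) = (-0.961929, -0.731394), (du/dtau, dv/dtau) = (0.258704, 0.122786); Gamma_uuu = -0.915855, Gamma_uuv = 0.000000, Gamma_uvv = 0.000000, Gamma_vuu = 0.238025, Gamma_vuv = 0.000000, Gamma_vvv = 0.000000; k2 = (0.258704, 0.122786, 0.061296, -0.015931)
  k3: at (u, v) = (-0.961781, -0.731432), (du/dtau, dv/dtau) = (0.258804, 0.122750); Gamma_uuu = -0.915962, Gamma_uuv = 0.000000, Gamma_uvv = 0.000000, Gamma_vuu = 0.238090, Gamma_vuv = 0.000000, Gamma_vvv = 0.000000; k3 = (0.258804, 0.122750, 0.061351, -0.015947)
  k4: at (u, v) = (-0.948836, -0.725297), (du/dtau, dv/dtau) = (0.261874, 0.121952); Gamma_uuu = -0.925432, Gamma_uuv = 0.000000, Gamma_uvv = 0.000000, Gamma_vuu = 0.243834, Gamma_vuv = 0.000000, Gamma_vvv = 0.000000; k4 = (0.261874, 0.121952, 0.063464, -0.016722)
  Y <- Y + (h/6)(k1 + 2k2 + 2k3 + k4): u = -0.9488, v = -0.7253, du/dtau = 0.2619, dv/dtau = 0.1220
step 3:
  k1: at (u, v) = (-0.948839, -0.725295), (du/dtau, dv/dtau) = (0.261874, 0.121952); Gamma_uuu = -0.925430, Gamma_uuv = 0.000000, Gamma_uvv = 0.000000, Gamma_vuu = 0.243832, Gamma_vuv = 0.000000, Gamma_vvv = 0.000000; k1 = (0.261874, 0.121952, 0.063464, -0.016721)
  k2: at (u, v) = (-0.935745, -0.719198), (du/dtau, dv/dtau) = (0.265047, 0.121116); Gamma_uuu = -0.935166, Gamma_uuv = 0.000000, Gamma_uvv = 0.000000, Gamma_vuu = 0.249845, Gamma_vuv = 0.000000, Gamma_vvv = 0.000000; k2 = (0.265047, 0.121116, 0.065695, -0.017552)
  k3: at (u, v) = (-0.935587, -0.719240), (du/dtau, dv/dtau) = (0.265158, 0.121074); Gamma_uuu = -0.935285, Gamma_uuv = 0.000000, Gamma_uvv = 0.000000, Gamma_vuu = 0.249919, Gamma_vuv = 0.000000, Gamma_vvv = 0.000000; k3 = (0.265158, 0.121074, 0.065759, -0.017572)
  k4: at (u, v) = (-0.922323, -0.713188), (du/dtau, dv/dtau) = (0.268450, 0.120195); Gamma_uuu = -0.945313, Gamma_uuv = 0.000000, Gamma_uvv = 0.000000, Gamma_vuu = 0.256232, Gamma_vuv = 0.000000, Gamma_vvv = 0.000000; k4 = (0.268450, 0.120195, 0.068124, -0.018465)
  Y <- Y + (h/6)(k1 + 2k2 + 2k3 + k4): u = -0.9223, v = -0.7132, du/dtau = 0.2684, dv/dtau = 0.1202


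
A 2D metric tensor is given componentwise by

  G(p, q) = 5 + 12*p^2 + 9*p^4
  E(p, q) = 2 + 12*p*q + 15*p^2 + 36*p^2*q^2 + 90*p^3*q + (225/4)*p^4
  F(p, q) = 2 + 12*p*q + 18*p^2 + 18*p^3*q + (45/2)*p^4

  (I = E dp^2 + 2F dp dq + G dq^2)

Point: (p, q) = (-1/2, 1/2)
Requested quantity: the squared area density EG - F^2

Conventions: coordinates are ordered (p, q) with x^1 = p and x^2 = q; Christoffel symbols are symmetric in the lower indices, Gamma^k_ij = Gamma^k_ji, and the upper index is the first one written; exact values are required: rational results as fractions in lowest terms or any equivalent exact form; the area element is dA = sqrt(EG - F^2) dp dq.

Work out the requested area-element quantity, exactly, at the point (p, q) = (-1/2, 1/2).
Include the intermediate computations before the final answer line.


E = 185/64, F = 121/32, G = 137/16; EG - F^2 = 669/64

Answer: EG - F^2 = 669/64


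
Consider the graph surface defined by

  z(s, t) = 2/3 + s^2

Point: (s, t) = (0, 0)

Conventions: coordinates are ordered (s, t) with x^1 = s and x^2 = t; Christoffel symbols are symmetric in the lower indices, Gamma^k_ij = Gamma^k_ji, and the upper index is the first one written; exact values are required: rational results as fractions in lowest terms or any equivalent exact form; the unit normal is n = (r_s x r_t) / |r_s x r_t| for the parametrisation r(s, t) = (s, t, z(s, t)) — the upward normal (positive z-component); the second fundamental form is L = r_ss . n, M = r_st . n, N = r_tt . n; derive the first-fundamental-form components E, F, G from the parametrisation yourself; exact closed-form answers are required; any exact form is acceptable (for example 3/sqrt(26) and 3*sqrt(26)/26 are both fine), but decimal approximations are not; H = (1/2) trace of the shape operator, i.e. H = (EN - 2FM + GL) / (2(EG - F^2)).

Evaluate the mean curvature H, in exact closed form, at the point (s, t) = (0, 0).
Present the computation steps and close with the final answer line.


z_s = 0, z_t = 0, z_ss = 2, z_st = 0, z_tt = 0
E = 1, F = 0, G = 1; answer radicand W^2 = 1
unnormalised second-form numerators: l = 2, m = 0, n = 0; L = l/sqrt(1), and similarly M = m/sqrt(W^2), N = n/sqrt(W^2)
H = (E*n - 2*F*m + G*l) / (2*(EG - F^2)*sqrt(W^2)); E*n - 2*F*m + G*l = 2, EG - F^2 = 1, so H = (1)/sqrt(1)

Answer: H = 1


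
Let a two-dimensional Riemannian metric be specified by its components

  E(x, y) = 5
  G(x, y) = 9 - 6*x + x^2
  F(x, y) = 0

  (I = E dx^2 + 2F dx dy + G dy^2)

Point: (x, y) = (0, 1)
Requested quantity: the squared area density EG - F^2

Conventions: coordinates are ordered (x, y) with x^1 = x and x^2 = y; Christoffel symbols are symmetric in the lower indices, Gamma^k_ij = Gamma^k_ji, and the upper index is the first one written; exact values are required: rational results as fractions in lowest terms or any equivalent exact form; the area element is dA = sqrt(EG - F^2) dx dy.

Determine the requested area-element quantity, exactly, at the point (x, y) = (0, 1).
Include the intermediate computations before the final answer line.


E = 5, F = 0, G = 9; EG - F^2 = 45

Answer: EG - F^2 = 45


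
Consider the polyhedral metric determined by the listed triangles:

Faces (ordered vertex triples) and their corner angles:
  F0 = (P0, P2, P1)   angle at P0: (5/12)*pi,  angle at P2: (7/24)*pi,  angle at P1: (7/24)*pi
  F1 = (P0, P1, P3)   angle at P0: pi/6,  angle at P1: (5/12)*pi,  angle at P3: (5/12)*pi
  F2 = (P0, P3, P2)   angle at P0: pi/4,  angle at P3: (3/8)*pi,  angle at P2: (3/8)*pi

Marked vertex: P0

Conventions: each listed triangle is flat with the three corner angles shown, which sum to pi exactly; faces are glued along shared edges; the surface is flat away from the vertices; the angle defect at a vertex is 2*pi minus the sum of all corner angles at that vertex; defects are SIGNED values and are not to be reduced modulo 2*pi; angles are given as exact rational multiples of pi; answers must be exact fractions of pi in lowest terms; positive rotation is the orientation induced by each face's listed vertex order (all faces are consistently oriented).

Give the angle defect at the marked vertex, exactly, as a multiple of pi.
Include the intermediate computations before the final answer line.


Sum of corner angles at P0: (5/6)*pi
defect = 2*pi - (5/6)*pi

Answer: defect(P0) = (7/6)*pi


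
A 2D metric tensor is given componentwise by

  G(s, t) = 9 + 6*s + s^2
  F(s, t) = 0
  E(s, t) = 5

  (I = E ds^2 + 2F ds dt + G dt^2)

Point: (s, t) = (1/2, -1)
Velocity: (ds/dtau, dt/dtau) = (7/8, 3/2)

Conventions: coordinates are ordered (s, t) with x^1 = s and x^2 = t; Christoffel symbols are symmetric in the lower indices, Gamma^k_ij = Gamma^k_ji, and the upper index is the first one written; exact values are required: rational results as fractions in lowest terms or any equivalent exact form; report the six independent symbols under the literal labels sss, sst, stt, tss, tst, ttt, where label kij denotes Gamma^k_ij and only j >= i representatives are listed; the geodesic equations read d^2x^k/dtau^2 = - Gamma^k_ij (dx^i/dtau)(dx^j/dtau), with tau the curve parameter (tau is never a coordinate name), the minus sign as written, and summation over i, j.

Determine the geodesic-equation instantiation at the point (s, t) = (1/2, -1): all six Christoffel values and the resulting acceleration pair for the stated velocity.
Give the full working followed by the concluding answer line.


E = 5, F = 0, G = 49/4 at the point
E_s = 0, E_t = 0, F_s = 0, F_t = 0, G_s = 7, G_t = 0
EG - F^2 = 245/4;  g^inv = (4/245) * [[49/4, 0], [0, 5]]
first-kind symbols [ij,l] = (1/2)(d_i g_jl + d_j g_il - d_l g_ij): [ss,s] = E_s/2 = 0, [ss,t] = F_s - E_t/2 = 0, [st,s] = E_t/2 = 0, [st,t] = G_s/2 = 7/2, [tt,s] = F_t - G_s/2 = -7/2, [tt,t] = G_t/2 = 0
Gamma^s_ij = (G*[ij,s] - F*[ij,t])/(EG - F^2), Gamma^t_ij = (E*[ij,t] - F*[ij,s])/(EG - F^2)
Gamma_sss = 0, Gamma_sst = 0, Gamma_stt = -7/10, Gamma_tss = 0, Gamma_tst = 2/7, Gamma_ttt = 0
d^2s/dtau^2 = -(Gamma_sss*(7/8)^2 + 2*Gamma_sst*(7/8)*(3/2) + Gamma_stt*(3/2)^2) = 63/40
d^2t/dtau^2 = -(Gamma_tss*(7/8)^2 + 2*Gamma_tst*(7/8)*(3/2) + Gamma_ttt*(3/2)^2) = -3/4

Answer: Gamma_sss = 0, Gamma_sst = 0, Gamma_stt = -7/10, Gamma_tss = 0, Gamma_tst = 2/7, Gamma_ttt = 0; accelerations (d^2s/dtau^2, d^2t/dtau^2) = (63/40, -3/4)


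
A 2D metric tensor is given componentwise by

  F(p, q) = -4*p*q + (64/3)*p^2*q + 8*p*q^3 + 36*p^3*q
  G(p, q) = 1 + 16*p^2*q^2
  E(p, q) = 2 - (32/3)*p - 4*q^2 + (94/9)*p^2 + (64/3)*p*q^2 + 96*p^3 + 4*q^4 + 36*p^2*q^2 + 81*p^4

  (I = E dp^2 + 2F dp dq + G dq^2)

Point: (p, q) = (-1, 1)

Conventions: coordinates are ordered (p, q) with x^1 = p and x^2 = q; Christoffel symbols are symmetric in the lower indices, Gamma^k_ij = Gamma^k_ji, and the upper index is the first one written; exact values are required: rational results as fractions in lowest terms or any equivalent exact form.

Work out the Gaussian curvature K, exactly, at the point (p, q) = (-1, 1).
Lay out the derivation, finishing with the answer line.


E = 205/9, F = -56/3, G = 17, EG - F^2 = 349/9 at the point
E_p = -1064/9, E_q = 112/3, F_p = 208/3, F_q = -104/3, G_p = -32, G_q = 32
E_qq = 208/3, F_pq = 256/3, G_pp = 32
Compute both Brioschi determinants and normalise by (EG - F^2)^2.
M1 = [[-E_qq/2 + F_pq - G_pp/2, E_p/2, F_p - E_q/2], [F_q - G_p/2, E, F], [G_q/2, F, G]] = [[104/3, -532/9, 152/3], [-56/3, 205/9, -56/3], [16, -56/3, 17]]; det M1 = -5128/9
M2 = [[0, E_q/2, G_p/2], [E_q/2, E, F], [G_p/2, F, G]] = [[0, 56/3, -16], [56/3, 205/9, -56/3], [-16, -56/3, 17]]; det M2 = -5440/9
det M1 - det M2 = 104/3; K = 104/3 / (349/9)^2 = 2808/121801

Answer: K = 2808/121801


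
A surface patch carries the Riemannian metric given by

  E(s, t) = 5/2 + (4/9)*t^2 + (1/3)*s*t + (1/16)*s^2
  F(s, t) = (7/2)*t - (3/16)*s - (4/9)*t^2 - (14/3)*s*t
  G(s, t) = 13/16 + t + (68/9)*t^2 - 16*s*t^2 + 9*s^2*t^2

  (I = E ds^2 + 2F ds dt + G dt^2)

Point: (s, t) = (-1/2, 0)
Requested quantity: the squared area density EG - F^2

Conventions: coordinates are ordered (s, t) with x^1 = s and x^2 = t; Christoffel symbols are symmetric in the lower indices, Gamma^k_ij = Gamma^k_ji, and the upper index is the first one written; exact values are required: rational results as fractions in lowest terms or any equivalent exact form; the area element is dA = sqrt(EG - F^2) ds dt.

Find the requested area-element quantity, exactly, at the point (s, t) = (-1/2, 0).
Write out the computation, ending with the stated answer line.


E = 161/64, F = 3/32, G = 13/16; EG - F^2 = 521/256

Answer: EG - F^2 = 521/256


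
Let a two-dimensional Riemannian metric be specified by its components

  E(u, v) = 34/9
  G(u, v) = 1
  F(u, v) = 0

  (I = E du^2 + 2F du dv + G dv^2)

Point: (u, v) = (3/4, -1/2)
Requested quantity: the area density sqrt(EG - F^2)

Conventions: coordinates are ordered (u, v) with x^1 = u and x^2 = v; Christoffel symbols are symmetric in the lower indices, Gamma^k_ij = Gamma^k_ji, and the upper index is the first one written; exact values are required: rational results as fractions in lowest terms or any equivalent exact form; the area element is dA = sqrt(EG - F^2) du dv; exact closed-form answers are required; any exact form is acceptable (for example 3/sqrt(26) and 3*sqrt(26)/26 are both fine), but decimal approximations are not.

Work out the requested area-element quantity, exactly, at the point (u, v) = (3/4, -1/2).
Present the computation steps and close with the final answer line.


E = 34/9, F = 0, G = 1; EG - F^2 = 34/9

Answer: sqrt(EG - F^2) = sqrt(34)/3


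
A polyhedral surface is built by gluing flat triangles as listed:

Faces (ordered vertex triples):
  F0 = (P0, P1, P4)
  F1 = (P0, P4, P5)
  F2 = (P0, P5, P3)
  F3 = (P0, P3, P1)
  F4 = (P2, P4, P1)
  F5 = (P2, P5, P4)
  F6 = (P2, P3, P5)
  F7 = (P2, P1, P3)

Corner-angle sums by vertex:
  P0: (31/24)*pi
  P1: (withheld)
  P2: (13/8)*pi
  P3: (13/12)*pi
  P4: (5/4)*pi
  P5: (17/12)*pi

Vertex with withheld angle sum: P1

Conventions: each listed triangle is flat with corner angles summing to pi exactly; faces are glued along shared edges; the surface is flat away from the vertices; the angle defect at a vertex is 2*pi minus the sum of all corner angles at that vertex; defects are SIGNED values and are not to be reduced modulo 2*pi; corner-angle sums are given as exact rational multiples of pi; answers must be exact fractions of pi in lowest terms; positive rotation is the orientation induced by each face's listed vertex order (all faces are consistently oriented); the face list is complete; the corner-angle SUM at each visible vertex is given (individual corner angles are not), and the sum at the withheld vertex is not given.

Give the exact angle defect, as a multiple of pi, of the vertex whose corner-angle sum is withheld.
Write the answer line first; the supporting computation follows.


Answer: defect(P1) = (2/3)*pi

V = 6, E = 12, F = 8; chi = V - E + F = 2
Gauss-Bonnet: total defect = 2*pi*chi = 4*pi; visible defects sum to (10/3)*pi


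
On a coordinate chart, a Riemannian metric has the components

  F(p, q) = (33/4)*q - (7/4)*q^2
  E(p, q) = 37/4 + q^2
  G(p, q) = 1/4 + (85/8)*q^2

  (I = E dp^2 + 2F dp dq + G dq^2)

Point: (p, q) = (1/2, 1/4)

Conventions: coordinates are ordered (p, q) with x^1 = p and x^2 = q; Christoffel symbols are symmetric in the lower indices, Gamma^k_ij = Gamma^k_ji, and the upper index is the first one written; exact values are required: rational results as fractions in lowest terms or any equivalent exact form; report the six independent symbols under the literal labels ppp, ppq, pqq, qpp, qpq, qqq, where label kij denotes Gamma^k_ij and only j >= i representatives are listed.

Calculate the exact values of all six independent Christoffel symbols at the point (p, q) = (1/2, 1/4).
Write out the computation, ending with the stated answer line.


E = 149/16, F = 125/64, G = 117/128 at the point
E_p = 0, E_q = 1/2, F_p = 0, F_q = 59/8, G_p = 0, G_q = 85/16
EG - F^2 = 19241/4096;  g^inv = (4096/19241) * [[117/128, -125/64], [-125/64, 149/16]]
first-kind symbols [ij,l] = (1/2)(d_i g_jl + d_j g_il - d_l g_ij): [pp,p] = E_p/2 = 0, [pp,q] = F_p - E_q/2 = -1/4, [pq,p] = E_q/2 = 1/4, [pq,q] = G_p/2 = 0, [qq,p] = F_q - G_p/2 = 59/8, [qq,q] = G_q/2 = 85/32
Gamma^p_ij = (G*[ij,p] - F*[ij,q])/(EG - F^2), Gamma^q_ij = (E*[ij,q] - F*[ij,p])/(EG - F^2)

Answer: Gamma_ppp = 2000/19241, Gamma_ppq = 936/19241, Gamma_pqq = 6362/19241, Gamma_qpp = -9536/19241, Gamma_qpq = -2000/19241, Gamma_qqq = 42320/19241


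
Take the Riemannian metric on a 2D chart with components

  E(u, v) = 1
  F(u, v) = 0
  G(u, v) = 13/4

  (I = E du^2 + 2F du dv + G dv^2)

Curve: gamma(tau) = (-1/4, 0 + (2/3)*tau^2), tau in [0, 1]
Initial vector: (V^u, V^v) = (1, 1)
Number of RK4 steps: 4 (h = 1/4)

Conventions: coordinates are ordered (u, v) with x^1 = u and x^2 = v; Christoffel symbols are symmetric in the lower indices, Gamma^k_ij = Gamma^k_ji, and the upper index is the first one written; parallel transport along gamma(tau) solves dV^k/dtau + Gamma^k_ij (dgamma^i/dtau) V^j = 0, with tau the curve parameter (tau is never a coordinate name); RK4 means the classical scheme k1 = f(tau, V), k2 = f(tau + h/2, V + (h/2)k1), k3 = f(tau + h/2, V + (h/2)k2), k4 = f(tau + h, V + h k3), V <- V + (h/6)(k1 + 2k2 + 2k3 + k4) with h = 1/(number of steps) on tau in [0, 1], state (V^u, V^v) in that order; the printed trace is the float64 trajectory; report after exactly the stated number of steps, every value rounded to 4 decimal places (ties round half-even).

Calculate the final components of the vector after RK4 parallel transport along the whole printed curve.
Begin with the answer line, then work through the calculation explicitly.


Answer: V^u = 1.0000, V^v = 1.0000

gamma'(tau) = (0, (4/3)*tau); f(tau, V)^k = -Gamma^k_ij(gamma(tau)) gamma'^i(tau) V^j; h = 1/4; intermediate values shown to 6 dp
curve data and Christoffel symbols at the stage parameters:
  tau = 0.000000: gamma = (-0.250000, 0.000000), gamma' = (0.000000, 0.000000); Gamma_uuu = 0.000000, Gamma_uuv = 0.000000, Gamma_uvv = 0.000000, Gamma_vuu = 0.000000, Gamma_vuv = 0.000000, Gamma_vvv = 0.000000
  tau = 0.125000: gamma = (-0.250000, 0.010417), gamma' = (0.000000, 0.166667); Gamma_uuu = 0.000000, Gamma_uuv = 0.000000, Gamma_uvv = 0.000000, Gamma_vuu = 0.000000, Gamma_vuv = 0.000000, Gamma_vvv = 0.000000
  tau = 0.250000: gamma = (-0.250000, 0.041667), gamma' = (0.000000, 0.333333); Gamma_uuu = 0.000000, Gamma_uuv = 0.000000, Gamma_uvv = 0.000000, Gamma_vuu = 0.000000, Gamma_vuv = 0.000000, Gamma_vvv = 0.000000
  tau = 0.375000: gamma = (-0.250000, 0.093750), gamma' = (0.000000, 0.500000); Gamma_uuu = 0.000000, Gamma_uuv = 0.000000, Gamma_uvv = 0.000000, Gamma_vuu = 0.000000, Gamma_vuv = 0.000000, Gamma_vvv = 0.000000
  tau = 0.500000: gamma = (-0.250000, 0.166667), gamma' = (0.000000, 0.666667); Gamma_uuu = 0.000000, Gamma_uuv = 0.000000, Gamma_uvv = 0.000000, Gamma_vuu = 0.000000, Gamma_vuv = 0.000000, Gamma_vvv = 0.000000
  tau = 0.625000: gamma = (-0.250000, 0.260417), gamma' = (0.000000, 0.833333); Gamma_uuu = 0.000000, Gamma_uuv = 0.000000, Gamma_uvv = 0.000000, Gamma_vuu = 0.000000, Gamma_vuv = 0.000000, Gamma_vvv = 0.000000
  tau = 0.750000: gamma = (-0.250000, 0.375000), gamma' = (0.000000, 1.000000); Gamma_uuu = 0.000000, Gamma_uuv = 0.000000, Gamma_uvv = 0.000000, Gamma_vuu = 0.000000, Gamma_vuv = 0.000000, Gamma_vvv = 0.000000
  tau = 0.875000: gamma = (-0.250000, 0.510417), gamma' = (0.000000, 1.166667); Gamma_uuu = 0.000000, Gamma_uuv = 0.000000, Gamma_uvv = 0.000000, Gamma_vuu = 0.000000, Gamma_vuv = 0.000000, Gamma_vvv = 0.000000
  tau = 1.000000: gamma = (-0.250000, 0.666667), gamma' = (0.000000, 1.333333); Gamma_uuu = 0.000000, Gamma_uuv = 0.000000, Gamma_uvv = 0.000000, Gamma_vuu = 0.000000, Gamma_vuv = 0.000000, Gamma_vvv = 0.000000
step 0: V^u = 1.0000, V^v = 1.0000
step 1: k1 = (0.000000, 0.000000), k2 = (0.000000, 0.000000), k3 = (0.000000, 0.000000), k4 = (0.000000, 0.000000); V <- V + (h/6)(k1 + 2k2 + 2k3 + k4): V^u = 1.0000, V^v = 1.0000
step 2: k1 = (0.000000, 0.000000), k2 = (0.000000, 0.000000), k3 = (0.000000, 0.000000), k4 = (0.000000, 0.000000); V <- V + (h/6)(k1 + 2k2 + 2k3 + k4): V^u = 1.0000, V^v = 1.0000
step 3: k1 = (0.000000, 0.000000), k2 = (0.000000, 0.000000), k3 = (0.000000, 0.000000), k4 = (0.000000, 0.000000); V <- V + (h/6)(k1 + 2k2 + 2k3 + k4): V^u = 1.0000, V^v = 1.0000
step 4: k1 = (0.000000, 0.000000), k2 = (0.000000, 0.000000), k3 = (0.000000, 0.000000), k4 = (0.000000, 0.000000); V <- V + (h/6)(k1 + 2k2 + 2k3 + k4): V^u = 1.0000, V^v = 1.0000


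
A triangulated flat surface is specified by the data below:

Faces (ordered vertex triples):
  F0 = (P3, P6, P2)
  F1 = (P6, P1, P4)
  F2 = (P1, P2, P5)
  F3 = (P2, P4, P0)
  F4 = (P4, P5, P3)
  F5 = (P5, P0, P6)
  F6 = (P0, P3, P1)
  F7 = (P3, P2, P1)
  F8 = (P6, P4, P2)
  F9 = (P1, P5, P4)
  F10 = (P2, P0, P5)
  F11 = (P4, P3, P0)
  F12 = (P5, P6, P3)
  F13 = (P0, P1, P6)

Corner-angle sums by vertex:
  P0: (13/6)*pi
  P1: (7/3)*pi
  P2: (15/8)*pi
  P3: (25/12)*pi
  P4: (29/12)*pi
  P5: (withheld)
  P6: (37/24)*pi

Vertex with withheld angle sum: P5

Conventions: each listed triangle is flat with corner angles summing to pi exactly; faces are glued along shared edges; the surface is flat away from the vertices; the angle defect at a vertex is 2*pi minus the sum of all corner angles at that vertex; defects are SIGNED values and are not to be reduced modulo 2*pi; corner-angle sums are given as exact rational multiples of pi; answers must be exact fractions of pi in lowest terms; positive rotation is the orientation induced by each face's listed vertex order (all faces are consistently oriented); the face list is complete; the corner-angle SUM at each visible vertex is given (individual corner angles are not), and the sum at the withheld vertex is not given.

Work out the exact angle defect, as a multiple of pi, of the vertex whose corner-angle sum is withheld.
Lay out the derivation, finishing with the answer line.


V = 7, E = 21, F = 14; chi = V - E + F = 0
Gauss-Bonnet: total defect = 2*pi*chi = 0; visible defects sum to (-5/12)*pi

Answer: defect(P5) = (5/12)*pi


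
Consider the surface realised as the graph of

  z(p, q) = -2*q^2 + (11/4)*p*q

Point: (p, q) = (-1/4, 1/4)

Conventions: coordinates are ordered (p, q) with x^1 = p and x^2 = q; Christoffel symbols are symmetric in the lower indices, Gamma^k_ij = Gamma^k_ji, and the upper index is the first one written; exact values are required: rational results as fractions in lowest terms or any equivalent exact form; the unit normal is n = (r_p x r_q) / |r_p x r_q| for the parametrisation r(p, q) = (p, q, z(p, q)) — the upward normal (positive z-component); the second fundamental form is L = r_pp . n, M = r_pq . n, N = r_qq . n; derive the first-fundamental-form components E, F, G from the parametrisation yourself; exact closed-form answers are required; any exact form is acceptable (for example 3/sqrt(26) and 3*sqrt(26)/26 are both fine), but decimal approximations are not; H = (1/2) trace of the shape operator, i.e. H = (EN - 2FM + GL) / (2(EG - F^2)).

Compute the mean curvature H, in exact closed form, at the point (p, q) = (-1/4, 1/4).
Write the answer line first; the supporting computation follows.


Answer: H = 251*sqrt(1106)/305809

z_p = 11/16, z_q = -27/16, z_pp = 0, z_pq = 11/4, z_qq = -4
E = 377/256, F = -297/256, G = 985/256; answer radicand W^2 = 553/128
unnormalised second-form numerators: l = 0, m = 11/4, n = -4; L = l/sqrt(553/128), and similarly M = m/sqrt(W^2), N = n/sqrt(W^2)
H = (E*n - 2*F*m + G*l) / (2*(EG - F^2)*sqrt(W^2)); E*n - 2*F*m + G*l = 251/512, EG - F^2 = 553/128, so H = (251/4424)/sqrt(553/128)


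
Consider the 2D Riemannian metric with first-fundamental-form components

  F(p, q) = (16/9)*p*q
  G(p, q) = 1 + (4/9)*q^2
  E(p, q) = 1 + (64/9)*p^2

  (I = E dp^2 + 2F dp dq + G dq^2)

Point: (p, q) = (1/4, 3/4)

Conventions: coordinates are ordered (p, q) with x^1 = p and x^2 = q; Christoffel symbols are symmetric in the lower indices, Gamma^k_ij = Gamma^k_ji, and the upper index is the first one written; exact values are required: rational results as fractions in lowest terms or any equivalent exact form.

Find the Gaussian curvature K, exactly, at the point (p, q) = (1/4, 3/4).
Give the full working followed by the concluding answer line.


E = 13/9, F = 1/3, G = 5/4, EG - F^2 = 61/36 at the point
E_p = 32/9, E_q = 0, F_p = 4/3, F_q = 4/9, G_p = 0, G_q = 2/3
E_qq = 0, F_pq = 16/9, G_pp = 0
Evaluate Brioschi's two determinant matrices M1, M2 and divide by (EG - F^2)^2.
M1 = [[-E_qq/2 + F_pq - G_pp/2, E_p/2, F_p - E_q/2], [F_q - G_p/2, E, F], [G_q/2, F, G]] = [[16/9, 16/9, 4/3], [4/9, 13/9, 1/3], [1/3, 1/3, 5/4]]; det M1 = 16/9
M2 = [[0, E_q/2, G_p/2], [E_q/2, E, F], [G_p/2, F, G]] = [[0, 0, 0], [0, 13/9, 1/3], [0, 1/3, 5/4]]; det M2 = 0
det M1 - det M2 = 16/9; K = 16/9 / (61/36)^2 = 2304/3721

Answer: K = 2304/3721


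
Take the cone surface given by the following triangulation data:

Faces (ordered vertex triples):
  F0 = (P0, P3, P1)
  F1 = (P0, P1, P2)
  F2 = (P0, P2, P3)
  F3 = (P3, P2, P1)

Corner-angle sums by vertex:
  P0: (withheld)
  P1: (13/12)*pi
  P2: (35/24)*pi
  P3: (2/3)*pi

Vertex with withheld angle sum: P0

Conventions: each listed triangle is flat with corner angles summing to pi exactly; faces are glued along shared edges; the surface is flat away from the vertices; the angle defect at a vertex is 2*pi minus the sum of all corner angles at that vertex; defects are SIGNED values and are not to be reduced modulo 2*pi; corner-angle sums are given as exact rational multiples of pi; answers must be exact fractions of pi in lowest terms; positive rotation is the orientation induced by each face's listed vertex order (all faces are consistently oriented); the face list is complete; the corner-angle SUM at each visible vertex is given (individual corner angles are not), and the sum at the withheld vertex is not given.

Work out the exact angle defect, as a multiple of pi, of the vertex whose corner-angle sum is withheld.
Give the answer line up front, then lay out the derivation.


Answer: defect(P0) = (29/24)*pi

V = 4, E = 6, F = 4; chi = V - E + F = 2
Gauss-Bonnet: total defect = 2*pi*chi = 4*pi; visible defects sum to (67/24)*pi


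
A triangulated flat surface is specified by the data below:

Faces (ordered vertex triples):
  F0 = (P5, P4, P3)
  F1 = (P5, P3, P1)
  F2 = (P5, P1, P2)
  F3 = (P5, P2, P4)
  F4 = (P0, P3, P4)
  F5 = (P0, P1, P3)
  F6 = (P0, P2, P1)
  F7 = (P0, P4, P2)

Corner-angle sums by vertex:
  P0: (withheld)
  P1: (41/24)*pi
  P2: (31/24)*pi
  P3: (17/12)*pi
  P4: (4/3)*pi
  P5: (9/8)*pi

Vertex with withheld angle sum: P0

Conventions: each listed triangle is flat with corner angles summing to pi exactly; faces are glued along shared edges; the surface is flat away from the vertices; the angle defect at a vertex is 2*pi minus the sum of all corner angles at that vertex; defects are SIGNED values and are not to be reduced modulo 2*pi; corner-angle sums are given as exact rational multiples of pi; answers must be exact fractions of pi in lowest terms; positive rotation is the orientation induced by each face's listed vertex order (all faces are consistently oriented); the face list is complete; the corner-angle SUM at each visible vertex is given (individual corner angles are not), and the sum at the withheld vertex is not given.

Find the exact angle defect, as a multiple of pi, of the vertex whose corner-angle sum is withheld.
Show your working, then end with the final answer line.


V = 6, E = 12, F = 8; chi = V - E + F = 2
Gauss-Bonnet: total defect = 2*pi*chi = 4*pi; visible defects sum to (25/8)*pi

Answer: defect(P0) = (7/8)*pi


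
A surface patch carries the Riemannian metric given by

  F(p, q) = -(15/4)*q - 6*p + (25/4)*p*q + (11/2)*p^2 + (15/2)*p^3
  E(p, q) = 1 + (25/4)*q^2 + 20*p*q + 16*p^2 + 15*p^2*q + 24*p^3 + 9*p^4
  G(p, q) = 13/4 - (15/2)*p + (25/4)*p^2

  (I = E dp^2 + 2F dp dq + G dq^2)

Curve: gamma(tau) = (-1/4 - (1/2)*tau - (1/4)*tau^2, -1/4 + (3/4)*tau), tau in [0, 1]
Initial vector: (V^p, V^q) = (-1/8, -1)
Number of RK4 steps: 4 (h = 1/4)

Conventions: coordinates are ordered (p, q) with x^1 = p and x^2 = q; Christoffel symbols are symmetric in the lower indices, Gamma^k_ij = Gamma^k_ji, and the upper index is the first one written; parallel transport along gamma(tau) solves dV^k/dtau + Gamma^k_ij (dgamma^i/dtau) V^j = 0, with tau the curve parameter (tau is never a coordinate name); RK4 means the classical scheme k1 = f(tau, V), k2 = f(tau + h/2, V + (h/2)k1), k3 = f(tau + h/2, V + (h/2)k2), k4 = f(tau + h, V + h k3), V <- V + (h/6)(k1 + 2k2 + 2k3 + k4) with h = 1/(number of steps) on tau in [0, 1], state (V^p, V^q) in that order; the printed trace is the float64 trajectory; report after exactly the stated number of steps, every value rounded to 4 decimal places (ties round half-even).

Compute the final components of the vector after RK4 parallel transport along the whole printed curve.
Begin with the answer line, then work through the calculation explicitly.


Answer: V^p = 0.0013, V^q = -0.6100

gamma'(tau) = (-1/2 - (1/2)*tau, 3/4); f(tau, V)^k = -Gamma^k_ij(gamma(tau)) gamma'^i(tau) V^j; h = 1/4; intermediate values shown to 6 dp
curve data and Christoffel symbols at the stage parameters:
  tau = 0.000000: gamma = (-0.250000, -0.250000), gamma' = (-0.500000, 0.750000); Gamma_ppp = -0.473982, Gamma_ppq = -0.473982, Gamma_pqq = 0.000000, Gamma_qpp = -0.700670, Gamma_qpq = -0.700670, Gamma_qqq = 0.000000
  tau = 0.125000: gamma = (-0.316406, -0.156250), gamma' = (-0.562500, 0.750000); Gamma_ppp = -0.352349, Gamma_ppq = -0.419151, Gamma_pqq = 0.000000, Gamma_qpp = -0.595346, Gamma_qpq = -0.708219, Gamma_qqq = 0.000000
  tau = 0.250000: gamma = (-0.390625, -0.062500), gamma' = (-0.625000, 0.750000); Gamma_ppp = -0.239413, Gamma_ppq = -0.361378, Gamma_pqq = 0.000000, Gamma_qpp = -0.470205, Gamma_qpq = -0.709743, Gamma_qqq = 0.000000
  tau = 0.375000: gamma = (-0.472656, 0.031250), gamma' = (-0.687500, 0.750000); Gamma_ppp = -0.140027, Gamma_ppq = -0.300728, Gamma_pqq = 0.000000, Gamma_qpp = -0.328727, Gamma_qpq = -0.705991, Gamma_qqq = 0.000000
  tau = 0.500000: gamma = (-0.562500, 0.125000), gamma' = (-0.750000, 0.750000); Gamma_ppp = -0.059261, Gamma_ppq = -0.237044, Gamma_pqq = 0.000000, Gamma_qpp = -0.174269, Gamma_qpq = -0.697077, Gamma_qqq = 0.000000
  tau = 0.625000: gamma = (-0.660156, 0.218750), gamma' = (-0.812500, 0.750000); Gamma_ppp = -0.002661, Gamma_ppq = -0.170301, Gamma_pqq = 0.000000, Gamma_qpp = -0.010661, Gamma_qpq = -0.682300, Gamma_qqq = 0.000000
  tau = 0.750000: gamma = (-0.765625, 0.312500), gamma' = (-0.875000, 0.750000); Gamma_ppp = 0.024005, Gamma_ppq = -0.101072, Gamma_pqq = 0.000000, Gamma_qpp = 0.156787, Gamma_qpq = -0.660154, Gamma_qqq = 0.000000
  tau = 0.875000: gamma = (-0.878906, 0.406250), gamma' = (-0.937500, 0.750000); Gamma_ppp = 0.015813, Gamma_ppq = -0.031043, Gamma_pqq = 0.000000, Gamma_qpp = 0.320221, Gamma_qpq = -0.628654, Gamma_qqq = 0.000000
  tau = 1.000000: gamma = (-1.000000, 0.500000), gamma' = (-1.000000, 0.750000); Gamma_ppp = -0.029304, Gamma_ppq = 0.036630, Gamma_pqq = 0.000000, Gamma_qpp = 0.468864, Gamma_qpq = -0.586081, Gamma_qqq = 0.000000
step 0: V^p = -0.1250, V^q = -1.0000
step 1: k1 = (0.222179, 0.328439), k2 = (0.214798, 0.362934), k3 = (0.213674, 0.361035), k4 = (0.196786, 0.386484); V <- V + (h/6)(k1 + 2k2 + 2k3 + k4): V^p = -0.0718, V^q = -0.9099
step 2: k1 = (0.196786, 0.386485), k2 = (0.172023, 0.403842), k3 = (0.171174, 0.401850), k4 = (0.140028, 0.411782); V <- V + (h/6)(k1 + 2k2 + 2k3 + k4): V^p = -0.0292, V^q = -0.8095
step 3: k1 = (0.140017, 0.411751), k2 = (0.103416, 0.414330), k3 = (0.102797, 0.411850), k4 = (0.062144, 0.405892); V <- V + (h/6)(k1 + 2k2 + 2k3 + k4): V^p = -0.0036, V^q = -0.7066
step 4: k1 = (0.062139, 0.405861), k2 = (0.019245, 0.389741), k3 = (0.019100, 0.386791), k4 = (-0.022406, 0.358501); V <- V + (h/6)(k1 + 2k2 + 2k3 + k4): V^p = 0.0013, V^q = -0.6100


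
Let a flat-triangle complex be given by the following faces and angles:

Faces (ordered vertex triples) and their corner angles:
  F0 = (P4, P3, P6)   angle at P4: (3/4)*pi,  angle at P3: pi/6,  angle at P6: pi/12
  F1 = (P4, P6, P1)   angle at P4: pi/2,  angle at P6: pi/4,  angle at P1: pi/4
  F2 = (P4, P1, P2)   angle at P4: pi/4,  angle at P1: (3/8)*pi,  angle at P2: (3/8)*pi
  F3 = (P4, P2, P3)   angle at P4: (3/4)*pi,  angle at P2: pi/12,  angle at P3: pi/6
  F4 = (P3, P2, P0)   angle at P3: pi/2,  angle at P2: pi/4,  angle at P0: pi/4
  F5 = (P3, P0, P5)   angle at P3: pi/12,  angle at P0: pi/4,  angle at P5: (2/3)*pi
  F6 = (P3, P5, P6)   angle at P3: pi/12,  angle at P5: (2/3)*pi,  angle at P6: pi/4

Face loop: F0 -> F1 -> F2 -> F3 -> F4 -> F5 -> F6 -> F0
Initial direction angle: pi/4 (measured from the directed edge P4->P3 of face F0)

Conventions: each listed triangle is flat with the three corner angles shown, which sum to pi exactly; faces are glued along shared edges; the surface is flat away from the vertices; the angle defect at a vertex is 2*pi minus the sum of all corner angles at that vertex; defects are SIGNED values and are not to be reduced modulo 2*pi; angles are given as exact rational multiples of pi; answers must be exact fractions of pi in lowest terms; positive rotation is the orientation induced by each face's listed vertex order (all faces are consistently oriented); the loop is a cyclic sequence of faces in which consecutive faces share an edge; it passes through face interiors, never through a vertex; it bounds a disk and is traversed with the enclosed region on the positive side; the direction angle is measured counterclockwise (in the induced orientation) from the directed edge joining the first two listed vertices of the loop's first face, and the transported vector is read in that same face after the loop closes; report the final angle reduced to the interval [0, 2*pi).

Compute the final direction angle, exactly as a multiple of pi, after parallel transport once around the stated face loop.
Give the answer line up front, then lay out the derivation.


Answer: final direction angle = pi

enclosed vertex P3: corner angles sum to pi, defect = 2*pi - pi = pi
enclosed vertex P4: corner angles sum to (9/4)*pi, defect = 2*pi - (9/4)*pi = -pi/4
adding the enclosed defects to the starting angle (mod 2*pi, induced orientation) gives the holonomy
final angle = pi/4 + (3/4)*pi = pi (mod 2*pi)
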